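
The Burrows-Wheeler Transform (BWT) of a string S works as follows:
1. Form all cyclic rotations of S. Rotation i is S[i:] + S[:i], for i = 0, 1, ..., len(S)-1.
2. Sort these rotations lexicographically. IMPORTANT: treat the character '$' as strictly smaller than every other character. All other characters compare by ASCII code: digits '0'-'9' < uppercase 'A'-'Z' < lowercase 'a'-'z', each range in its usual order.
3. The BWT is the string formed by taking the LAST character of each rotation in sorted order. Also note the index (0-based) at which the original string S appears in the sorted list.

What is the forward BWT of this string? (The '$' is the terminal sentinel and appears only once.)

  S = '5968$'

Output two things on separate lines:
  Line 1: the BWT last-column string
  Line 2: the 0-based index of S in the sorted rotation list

Answer: 8$965
1

Derivation:
All 5 rotations (rotation i = S[i:]+S[:i]):
  rot[0] = 5968$
  rot[1] = 968$5
  rot[2] = 68$59
  rot[3] = 8$596
  rot[4] = $5968
Sorted (with $ < everything):
  sorted[0] = $5968  (last char: '8')
  sorted[1] = 5968$  (last char: '$')
  sorted[2] = 68$59  (last char: '9')
  sorted[3] = 8$596  (last char: '6')
  sorted[4] = 968$5  (last char: '5')
Last column: 8$965
Original string S is at sorted index 1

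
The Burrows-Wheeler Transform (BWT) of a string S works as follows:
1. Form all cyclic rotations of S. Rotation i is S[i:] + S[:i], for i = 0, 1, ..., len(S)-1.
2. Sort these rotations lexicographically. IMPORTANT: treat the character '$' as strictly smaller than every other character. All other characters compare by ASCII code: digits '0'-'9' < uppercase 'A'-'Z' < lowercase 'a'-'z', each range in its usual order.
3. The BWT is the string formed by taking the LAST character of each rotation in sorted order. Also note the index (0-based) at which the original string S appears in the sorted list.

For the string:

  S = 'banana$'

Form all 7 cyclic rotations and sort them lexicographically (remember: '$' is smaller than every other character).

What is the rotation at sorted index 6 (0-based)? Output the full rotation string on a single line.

Answer: nana$ba

Derivation:
All 7 rotations (rotation i = S[i:]+S[:i]):
  rot[0] = banana$
  rot[1] = anana$b
  rot[2] = nana$ba
  rot[3] = ana$ban
  rot[4] = na$bana
  rot[5] = a$banan
  rot[6] = $banana
Sorted (with $ < everything):
  sorted[0] = $banana
  sorted[1] = a$banan
  sorted[2] = ana$ban
  sorted[3] = anana$b
  sorted[4] = banana$
  sorted[5] = na$bana
  sorted[6] = nana$ba
sorted[6] = nana$ba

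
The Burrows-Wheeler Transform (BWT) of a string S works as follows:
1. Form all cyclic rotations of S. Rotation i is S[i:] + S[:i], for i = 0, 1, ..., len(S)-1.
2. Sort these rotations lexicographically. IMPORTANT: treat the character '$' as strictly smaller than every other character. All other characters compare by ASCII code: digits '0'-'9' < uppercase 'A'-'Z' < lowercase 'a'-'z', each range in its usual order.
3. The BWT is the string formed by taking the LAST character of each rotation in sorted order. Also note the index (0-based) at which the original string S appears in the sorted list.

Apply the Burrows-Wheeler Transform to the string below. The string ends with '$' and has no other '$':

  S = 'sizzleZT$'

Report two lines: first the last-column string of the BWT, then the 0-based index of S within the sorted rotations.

All 9 rotations (rotation i = S[i:]+S[:i]):
  rot[0] = sizzleZT$
  rot[1] = izzleZT$s
  rot[2] = zzleZT$si
  rot[3] = zleZT$siz
  rot[4] = leZT$sizz
  rot[5] = eZT$sizzl
  rot[6] = ZT$sizzle
  rot[7] = T$sizzleZ
  rot[8] = $sizzleZT
Sorted (with $ < everything):
  sorted[0] = $sizzleZT  (last char: 'T')
  sorted[1] = T$sizzleZ  (last char: 'Z')
  sorted[2] = ZT$sizzle  (last char: 'e')
  sorted[3] = eZT$sizzl  (last char: 'l')
  sorted[4] = izzleZT$s  (last char: 's')
  sorted[5] = leZT$sizz  (last char: 'z')
  sorted[6] = sizzleZT$  (last char: '$')
  sorted[7] = zleZT$siz  (last char: 'z')
  sorted[8] = zzleZT$si  (last char: 'i')
Last column: TZelsz$zi
Original string S is at sorted index 6

Answer: TZelsz$zi
6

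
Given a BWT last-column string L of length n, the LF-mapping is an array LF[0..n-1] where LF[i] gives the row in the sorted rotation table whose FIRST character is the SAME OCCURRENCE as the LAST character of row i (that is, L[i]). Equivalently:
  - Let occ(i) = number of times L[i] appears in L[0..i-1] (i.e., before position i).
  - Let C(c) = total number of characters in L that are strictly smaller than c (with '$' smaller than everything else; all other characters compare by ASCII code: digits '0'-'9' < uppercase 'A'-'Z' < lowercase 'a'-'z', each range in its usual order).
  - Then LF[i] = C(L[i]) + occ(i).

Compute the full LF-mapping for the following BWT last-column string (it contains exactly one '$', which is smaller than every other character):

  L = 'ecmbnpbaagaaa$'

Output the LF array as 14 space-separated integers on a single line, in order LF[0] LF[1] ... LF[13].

Char counts: '$':1, 'a':5, 'b':2, 'c':1, 'e':1, 'g':1, 'm':1, 'n':1, 'p':1
C (first-col start): C('$')=0, C('a')=1, C('b')=6, C('c')=8, C('e')=9, C('g')=10, C('m')=11, C('n')=12, C('p')=13
L[0]='e': occ=0, LF[0]=C('e')+0=9+0=9
L[1]='c': occ=0, LF[1]=C('c')+0=8+0=8
L[2]='m': occ=0, LF[2]=C('m')+0=11+0=11
L[3]='b': occ=0, LF[3]=C('b')+0=6+0=6
L[4]='n': occ=0, LF[4]=C('n')+0=12+0=12
L[5]='p': occ=0, LF[5]=C('p')+0=13+0=13
L[6]='b': occ=1, LF[6]=C('b')+1=6+1=7
L[7]='a': occ=0, LF[7]=C('a')+0=1+0=1
L[8]='a': occ=1, LF[8]=C('a')+1=1+1=2
L[9]='g': occ=0, LF[9]=C('g')+0=10+0=10
L[10]='a': occ=2, LF[10]=C('a')+2=1+2=3
L[11]='a': occ=3, LF[11]=C('a')+3=1+3=4
L[12]='a': occ=4, LF[12]=C('a')+4=1+4=5
L[13]='$': occ=0, LF[13]=C('$')+0=0+0=0

Answer: 9 8 11 6 12 13 7 1 2 10 3 4 5 0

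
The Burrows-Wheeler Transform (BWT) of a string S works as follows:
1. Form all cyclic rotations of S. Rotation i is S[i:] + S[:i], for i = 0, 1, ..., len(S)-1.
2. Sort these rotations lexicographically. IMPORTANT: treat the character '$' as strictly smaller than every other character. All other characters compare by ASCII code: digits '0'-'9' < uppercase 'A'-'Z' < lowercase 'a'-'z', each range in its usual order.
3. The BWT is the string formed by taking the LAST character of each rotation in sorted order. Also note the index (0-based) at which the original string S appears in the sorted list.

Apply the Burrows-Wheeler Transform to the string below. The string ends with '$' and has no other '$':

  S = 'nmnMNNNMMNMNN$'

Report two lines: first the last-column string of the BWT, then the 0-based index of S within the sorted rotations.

Answer: NNMNnNNMMNMnm$
13

Derivation:
All 14 rotations (rotation i = S[i:]+S[:i]):
  rot[0] = nmnMNNNMMNMNN$
  rot[1] = mnMNNNMMNMNN$n
  rot[2] = nMNNNMMNMNN$nm
  rot[3] = MNNNMMNMNN$nmn
  rot[4] = NNNMMNMNN$nmnM
  rot[5] = NNMMNMNN$nmnMN
  rot[6] = NMMNMNN$nmnMNN
  rot[7] = MMNMNN$nmnMNNN
  rot[8] = MNMNN$nmnMNNNM
  rot[9] = NMNN$nmnMNNNMM
  rot[10] = MNN$nmnMNNNMMN
  rot[11] = NN$nmnMNNNMMNM
  rot[12] = N$nmnMNNNMMNMN
  rot[13] = $nmnMNNNMMNMNN
Sorted (with $ < everything):
  sorted[0] = $nmnMNNNMMNMNN  (last char: 'N')
  sorted[1] = MMNMNN$nmnMNNN  (last char: 'N')
  sorted[2] = MNMNN$nmnMNNNM  (last char: 'M')
  sorted[3] = MNN$nmnMNNNMMN  (last char: 'N')
  sorted[4] = MNNNMMNMNN$nmn  (last char: 'n')
  sorted[5] = N$nmnMNNNMMNMN  (last char: 'N')
  sorted[6] = NMMNMNN$nmnMNN  (last char: 'N')
  sorted[7] = NMNN$nmnMNNNMM  (last char: 'M')
  sorted[8] = NN$nmnMNNNMMNM  (last char: 'M')
  sorted[9] = NNMMNMNN$nmnMN  (last char: 'N')
  sorted[10] = NNNMMNMNN$nmnM  (last char: 'M')
  sorted[11] = mnMNNNMMNMNN$n  (last char: 'n')
  sorted[12] = nMNNNMMNMNN$nm  (last char: 'm')
  sorted[13] = nmnMNNNMMNMNN$  (last char: '$')
Last column: NNMNnNNMMNMnm$
Original string S is at sorted index 13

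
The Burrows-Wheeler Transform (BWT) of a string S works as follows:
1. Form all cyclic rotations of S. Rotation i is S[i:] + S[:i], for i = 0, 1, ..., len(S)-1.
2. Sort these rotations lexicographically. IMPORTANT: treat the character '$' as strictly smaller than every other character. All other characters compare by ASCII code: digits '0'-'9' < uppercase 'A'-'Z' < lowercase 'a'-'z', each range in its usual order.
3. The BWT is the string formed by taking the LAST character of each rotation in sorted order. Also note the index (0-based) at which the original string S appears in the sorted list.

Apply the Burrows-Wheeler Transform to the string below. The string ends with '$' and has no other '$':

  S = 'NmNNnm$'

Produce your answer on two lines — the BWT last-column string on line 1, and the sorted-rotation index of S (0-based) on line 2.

All 7 rotations (rotation i = S[i:]+S[:i]):
  rot[0] = NmNNnm$
  rot[1] = mNNnm$N
  rot[2] = NNnm$Nm
  rot[3] = Nnm$NmN
  rot[4] = nm$NmNN
  rot[5] = m$NmNNn
  rot[6] = $NmNNnm
Sorted (with $ < everything):
  sorted[0] = $NmNNnm  (last char: 'm')
  sorted[1] = NNnm$Nm  (last char: 'm')
  sorted[2] = NmNNnm$  (last char: '$')
  sorted[3] = Nnm$NmN  (last char: 'N')
  sorted[4] = m$NmNNn  (last char: 'n')
  sorted[5] = mNNnm$N  (last char: 'N')
  sorted[6] = nm$NmNN  (last char: 'N')
Last column: mm$NnNN
Original string S is at sorted index 2

Answer: mm$NnNN
2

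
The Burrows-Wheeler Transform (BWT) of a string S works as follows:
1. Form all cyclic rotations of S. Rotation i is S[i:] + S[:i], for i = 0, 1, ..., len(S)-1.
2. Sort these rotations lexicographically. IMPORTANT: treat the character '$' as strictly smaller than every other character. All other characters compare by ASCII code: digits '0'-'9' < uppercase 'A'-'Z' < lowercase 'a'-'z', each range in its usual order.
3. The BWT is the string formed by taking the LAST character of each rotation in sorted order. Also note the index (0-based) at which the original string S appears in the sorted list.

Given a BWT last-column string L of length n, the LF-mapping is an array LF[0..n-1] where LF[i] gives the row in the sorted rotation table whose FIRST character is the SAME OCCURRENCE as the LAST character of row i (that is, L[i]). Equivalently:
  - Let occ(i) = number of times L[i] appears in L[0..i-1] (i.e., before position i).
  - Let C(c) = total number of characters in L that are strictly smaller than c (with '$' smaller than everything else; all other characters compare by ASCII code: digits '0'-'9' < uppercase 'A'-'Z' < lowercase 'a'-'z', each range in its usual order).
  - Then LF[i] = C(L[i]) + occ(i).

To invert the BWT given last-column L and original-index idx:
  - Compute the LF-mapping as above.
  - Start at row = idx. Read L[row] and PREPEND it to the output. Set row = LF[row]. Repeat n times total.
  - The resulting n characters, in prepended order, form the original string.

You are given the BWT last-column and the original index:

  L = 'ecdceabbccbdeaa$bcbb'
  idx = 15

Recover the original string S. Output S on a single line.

LF mapping: 17 10 15 11 18 1 4 5 12 13 6 16 19 2 3 0 7 14 8 9
Walk LF starting at row 15, prepending L[row]:
  step 1: row=15, L[15]='$', prepend. Next row=LF[15]=0
  step 2: row=0, L[0]='e', prepend. Next row=LF[0]=17
  step 3: row=17, L[17]='c', prepend. Next row=LF[17]=14
  step 4: row=14, L[14]='a', prepend. Next row=LF[14]=3
  step 5: row=3, L[3]='c', prepend. Next row=LF[3]=11
  step 6: row=11, L[11]='d', prepend. Next row=LF[11]=16
  step 7: row=16, L[16]='b', prepend. Next row=LF[16]=7
  step 8: row=7, L[7]='b', prepend. Next row=LF[7]=5
  step 9: row=5, L[5]='a', prepend. Next row=LF[5]=1
  step 10: row=1, L[1]='c', prepend. Next row=LF[1]=10
  step 11: row=10, L[10]='b', prepend. Next row=LF[10]=6
  step 12: row=6, L[6]='b', prepend. Next row=LF[6]=4
  step 13: row=4, L[4]='e', prepend. Next row=LF[4]=18
  step 14: row=18, L[18]='b', prepend. Next row=LF[18]=8
  step 15: row=8, L[8]='c', prepend. Next row=LF[8]=12
  step 16: row=12, L[12]='e', prepend. Next row=LF[12]=19
  step 17: row=19, L[19]='b', prepend. Next row=LF[19]=9
  step 18: row=9, L[9]='c', prepend. Next row=LF[9]=13
  step 19: row=13, L[13]='a', prepend. Next row=LF[13]=2
  step 20: row=2, L[2]='d', prepend. Next row=LF[2]=15
Reversed output: dacbecbebbcabbdcace$

Answer: dacbecbebbcabbdcace$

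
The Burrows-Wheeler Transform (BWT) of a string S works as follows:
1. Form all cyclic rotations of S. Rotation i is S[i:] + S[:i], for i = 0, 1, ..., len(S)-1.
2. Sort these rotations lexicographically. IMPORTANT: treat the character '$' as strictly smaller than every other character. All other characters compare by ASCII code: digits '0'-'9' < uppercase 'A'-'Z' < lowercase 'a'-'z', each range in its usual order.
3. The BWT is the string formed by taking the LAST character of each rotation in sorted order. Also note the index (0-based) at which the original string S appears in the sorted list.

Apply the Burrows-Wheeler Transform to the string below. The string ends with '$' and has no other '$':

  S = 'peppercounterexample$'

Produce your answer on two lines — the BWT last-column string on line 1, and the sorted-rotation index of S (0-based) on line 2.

All 21 rotations (rotation i = S[i:]+S[:i]):
  rot[0] = peppercounterexample$
  rot[1] = eppercounterexample$p
  rot[2] = ppercounterexample$pe
  rot[3] = percounterexample$pep
  rot[4] = ercounterexample$pepp
  rot[5] = rcounterexample$peppe
  rot[6] = counterexample$pepper
  rot[7] = ounterexample$pepperc
  rot[8] = unterexample$pepperco
  rot[9] = nterexample$peppercou
  rot[10] = terexample$peppercoun
  rot[11] = erexample$peppercount
  rot[12] = rexample$peppercounte
  rot[13] = example$peppercounter
  rot[14] = xample$peppercountere
  rot[15] = ample$peppercounterex
  rot[16] = mple$peppercounterexa
  rot[17] = ple$peppercounterexam
  rot[18] = le$peppercounterexamp
  rot[19] = e$peppercounterexampl
  rot[20] = $peppercounterexample
Sorted (with $ < everything):
  sorted[0] = $peppercounterexample  (last char: 'e')
  sorted[1] = ample$peppercounterex  (last char: 'x')
  sorted[2] = counterexample$pepper  (last char: 'r')
  sorted[3] = e$peppercounterexampl  (last char: 'l')
  sorted[4] = eppercounterexample$p  (last char: 'p')
  sorted[5] = ercounterexample$pepp  (last char: 'p')
  sorted[6] = erexample$peppercount  (last char: 't')
  sorted[7] = example$peppercounter  (last char: 'r')
  sorted[8] = le$peppercounterexamp  (last char: 'p')
  sorted[9] = mple$peppercounterexa  (last char: 'a')
  sorted[10] = nterexample$peppercou  (last char: 'u')
  sorted[11] = ounterexample$pepperc  (last char: 'c')
  sorted[12] = peppercounterexample$  (last char: '$')
  sorted[13] = percounterexample$pep  (last char: 'p')
  sorted[14] = ple$peppercounterexam  (last char: 'm')
  sorted[15] = ppercounterexample$pe  (last char: 'e')
  sorted[16] = rcounterexample$peppe  (last char: 'e')
  sorted[17] = rexample$peppercounte  (last char: 'e')
  sorted[18] = terexample$peppercoun  (last char: 'n')
  sorted[19] = unterexample$pepperco  (last char: 'o')
  sorted[20] = xample$peppercountere  (last char: 'e')
Last column: exrlpptrpauc$pmeeenoe
Original string S is at sorted index 12

Answer: exrlpptrpauc$pmeeenoe
12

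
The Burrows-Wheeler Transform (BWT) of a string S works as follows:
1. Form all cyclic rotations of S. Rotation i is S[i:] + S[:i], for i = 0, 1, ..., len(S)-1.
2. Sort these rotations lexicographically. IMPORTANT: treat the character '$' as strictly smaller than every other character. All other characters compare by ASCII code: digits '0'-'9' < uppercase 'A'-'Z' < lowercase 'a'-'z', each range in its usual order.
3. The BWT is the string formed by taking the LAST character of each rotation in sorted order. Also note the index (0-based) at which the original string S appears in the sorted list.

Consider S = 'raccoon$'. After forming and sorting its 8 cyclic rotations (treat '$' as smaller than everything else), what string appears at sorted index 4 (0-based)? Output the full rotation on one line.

Answer: n$raccoo

Derivation:
All 8 rotations (rotation i = S[i:]+S[:i]):
  rot[0] = raccoon$
  rot[1] = accoon$r
  rot[2] = ccoon$ra
  rot[3] = coon$rac
  rot[4] = oon$racc
  rot[5] = on$racco
  rot[6] = n$raccoo
  rot[7] = $raccoon
Sorted (with $ < everything):
  sorted[0] = $raccoon
  sorted[1] = accoon$r
  sorted[2] = ccoon$ra
  sorted[3] = coon$rac
  sorted[4] = n$raccoo
  sorted[5] = on$racco
  sorted[6] = oon$racc
  sorted[7] = raccoon$
sorted[4] = n$raccoo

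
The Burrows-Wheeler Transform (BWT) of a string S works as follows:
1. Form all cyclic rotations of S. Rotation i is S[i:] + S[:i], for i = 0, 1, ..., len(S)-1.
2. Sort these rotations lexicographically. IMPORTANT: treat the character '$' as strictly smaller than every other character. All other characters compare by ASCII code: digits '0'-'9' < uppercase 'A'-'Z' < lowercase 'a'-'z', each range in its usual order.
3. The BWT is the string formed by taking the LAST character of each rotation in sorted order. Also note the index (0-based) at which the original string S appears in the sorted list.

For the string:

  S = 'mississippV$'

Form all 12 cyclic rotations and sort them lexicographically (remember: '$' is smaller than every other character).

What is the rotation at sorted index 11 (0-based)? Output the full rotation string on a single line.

All 12 rotations (rotation i = S[i:]+S[:i]):
  rot[0] = mississippV$
  rot[1] = ississippV$m
  rot[2] = ssissippV$mi
  rot[3] = sissippV$mis
  rot[4] = issippV$miss
  rot[5] = ssippV$missi
  rot[6] = sippV$missis
  rot[7] = ippV$mississ
  rot[8] = ppV$mississi
  rot[9] = pV$mississip
  rot[10] = V$mississipp
  rot[11] = $mississippV
Sorted (with $ < everything):
  sorted[0] = $mississippV
  sorted[1] = V$mississipp
  sorted[2] = ippV$mississ
  sorted[3] = issippV$miss
  sorted[4] = ississippV$m
  sorted[5] = mississippV$
  sorted[6] = pV$mississip
  sorted[7] = ppV$mississi
  sorted[8] = sippV$missis
  sorted[9] = sissippV$mis
  sorted[10] = ssippV$missi
  sorted[11] = ssissippV$mi
sorted[11] = ssissippV$mi

Answer: ssissippV$mi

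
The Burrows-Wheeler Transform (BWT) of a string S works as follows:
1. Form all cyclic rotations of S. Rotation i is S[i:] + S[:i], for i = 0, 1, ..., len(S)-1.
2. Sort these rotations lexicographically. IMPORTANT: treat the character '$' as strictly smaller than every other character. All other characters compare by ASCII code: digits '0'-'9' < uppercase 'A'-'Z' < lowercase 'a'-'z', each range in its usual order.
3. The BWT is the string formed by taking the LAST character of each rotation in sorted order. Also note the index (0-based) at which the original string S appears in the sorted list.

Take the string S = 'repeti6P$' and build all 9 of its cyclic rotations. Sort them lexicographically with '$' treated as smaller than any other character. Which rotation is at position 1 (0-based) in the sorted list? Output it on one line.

All 9 rotations (rotation i = S[i:]+S[:i]):
  rot[0] = repeti6P$
  rot[1] = epeti6P$r
  rot[2] = peti6P$re
  rot[3] = eti6P$rep
  rot[4] = ti6P$repe
  rot[5] = i6P$repet
  rot[6] = 6P$repeti
  rot[7] = P$repeti6
  rot[8] = $repeti6P
Sorted (with $ < everything):
  sorted[0] = $repeti6P
  sorted[1] = 6P$repeti
  sorted[2] = P$repeti6
  sorted[3] = epeti6P$r
  sorted[4] = eti6P$rep
  sorted[5] = i6P$repet
  sorted[6] = peti6P$re
  sorted[7] = repeti6P$
  sorted[8] = ti6P$repe
sorted[1] = 6P$repeti

Answer: 6P$repeti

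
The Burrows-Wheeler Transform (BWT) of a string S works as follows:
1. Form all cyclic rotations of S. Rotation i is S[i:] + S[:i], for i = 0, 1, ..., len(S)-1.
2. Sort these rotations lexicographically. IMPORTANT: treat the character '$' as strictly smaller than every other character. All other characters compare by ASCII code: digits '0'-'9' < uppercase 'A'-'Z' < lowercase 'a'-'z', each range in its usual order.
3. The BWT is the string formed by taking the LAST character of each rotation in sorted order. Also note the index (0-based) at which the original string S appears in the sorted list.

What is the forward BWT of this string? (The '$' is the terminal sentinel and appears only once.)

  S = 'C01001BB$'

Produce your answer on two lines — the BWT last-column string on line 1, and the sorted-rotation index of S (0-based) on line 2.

All 9 rotations (rotation i = S[i:]+S[:i]):
  rot[0] = C01001BB$
  rot[1] = 01001BB$C
  rot[2] = 1001BB$C0
  rot[3] = 001BB$C01
  rot[4] = 01BB$C010
  rot[5] = 1BB$C0100
  rot[6] = BB$C01001
  rot[7] = B$C01001B
  rot[8] = $C01001BB
Sorted (with $ < everything):
  sorted[0] = $C01001BB  (last char: 'B')
  sorted[1] = 001BB$C01  (last char: '1')
  sorted[2] = 01001BB$C  (last char: 'C')
  sorted[3] = 01BB$C010  (last char: '0')
  sorted[4] = 1001BB$C0  (last char: '0')
  sorted[5] = 1BB$C0100  (last char: '0')
  sorted[6] = B$C01001B  (last char: 'B')
  sorted[7] = BB$C01001  (last char: '1')
  sorted[8] = C01001BB$  (last char: '$')
Last column: B1C000B1$
Original string S is at sorted index 8

Answer: B1C000B1$
8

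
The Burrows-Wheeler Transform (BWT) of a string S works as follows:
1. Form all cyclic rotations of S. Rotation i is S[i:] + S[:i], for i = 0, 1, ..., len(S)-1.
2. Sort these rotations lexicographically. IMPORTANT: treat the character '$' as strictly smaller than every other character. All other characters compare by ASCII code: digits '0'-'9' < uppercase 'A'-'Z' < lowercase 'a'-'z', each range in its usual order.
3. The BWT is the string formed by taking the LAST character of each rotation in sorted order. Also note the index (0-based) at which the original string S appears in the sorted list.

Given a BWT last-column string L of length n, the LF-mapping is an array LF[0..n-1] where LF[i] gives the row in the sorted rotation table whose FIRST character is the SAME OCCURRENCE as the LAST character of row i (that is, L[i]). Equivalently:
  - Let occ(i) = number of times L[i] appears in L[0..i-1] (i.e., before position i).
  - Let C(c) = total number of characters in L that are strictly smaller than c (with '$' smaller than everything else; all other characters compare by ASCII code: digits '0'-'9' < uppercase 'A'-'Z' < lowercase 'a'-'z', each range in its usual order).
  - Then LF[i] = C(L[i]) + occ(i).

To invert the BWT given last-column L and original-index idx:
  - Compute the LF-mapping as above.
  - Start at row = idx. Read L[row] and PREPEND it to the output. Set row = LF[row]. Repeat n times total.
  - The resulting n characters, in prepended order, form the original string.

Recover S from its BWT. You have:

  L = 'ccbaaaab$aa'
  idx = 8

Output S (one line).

Answer: bbaaacaaac$

Derivation:
LF mapping: 9 10 7 1 2 3 4 8 0 5 6
Walk LF starting at row 8, prepending L[row]:
  step 1: row=8, L[8]='$', prepend. Next row=LF[8]=0
  step 2: row=0, L[0]='c', prepend. Next row=LF[0]=9
  step 3: row=9, L[9]='a', prepend. Next row=LF[9]=5
  step 4: row=5, L[5]='a', prepend. Next row=LF[5]=3
  step 5: row=3, L[3]='a', prepend. Next row=LF[3]=1
  step 6: row=1, L[1]='c', prepend. Next row=LF[1]=10
  step 7: row=10, L[10]='a', prepend. Next row=LF[10]=6
  step 8: row=6, L[6]='a', prepend. Next row=LF[6]=4
  step 9: row=4, L[4]='a', prepend. Next row=LF[4]=2
  step 10: row=2, L[2]='b', prepend. Next row=LF[2]=7
  step 11: row=7, L[7]='b', prepend. Next row=LF[7]=8
Reversed output: bbaaacaaac$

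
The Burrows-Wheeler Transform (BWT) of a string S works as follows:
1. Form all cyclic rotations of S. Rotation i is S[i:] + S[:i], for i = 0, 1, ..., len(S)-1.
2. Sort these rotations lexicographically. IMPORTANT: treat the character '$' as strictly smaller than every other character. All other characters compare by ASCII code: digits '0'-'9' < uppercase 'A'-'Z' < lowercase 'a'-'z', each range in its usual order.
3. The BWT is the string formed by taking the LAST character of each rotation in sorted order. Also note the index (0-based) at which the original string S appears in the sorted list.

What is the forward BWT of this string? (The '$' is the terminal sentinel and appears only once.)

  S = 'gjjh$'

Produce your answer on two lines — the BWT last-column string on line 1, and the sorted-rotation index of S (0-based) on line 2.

Answer: h$jjg
1

Derivation:
All 5 rotations (rotation i = S[i:]+S[:i]):
  rot[0] = gjjh$
  rot[1] = jjh$g
  rot[2] = jh$gj
  rot[3] = h$gjj
  rot[4] = $gjjh
Sorted (with $ < everything):
  sorted[0] = $gjjh  (last char: 'h')
  sorted[1] = gjjh$  (last char: '$')
  sorted[2] = h$gjj  (last char: 'j')
  sorted[3] = jh$gj  (last char: 'j')
  sorted[4] = jjh$g  (last char: 'g')
Last column: h$jjg
Original string S is at sorted index 1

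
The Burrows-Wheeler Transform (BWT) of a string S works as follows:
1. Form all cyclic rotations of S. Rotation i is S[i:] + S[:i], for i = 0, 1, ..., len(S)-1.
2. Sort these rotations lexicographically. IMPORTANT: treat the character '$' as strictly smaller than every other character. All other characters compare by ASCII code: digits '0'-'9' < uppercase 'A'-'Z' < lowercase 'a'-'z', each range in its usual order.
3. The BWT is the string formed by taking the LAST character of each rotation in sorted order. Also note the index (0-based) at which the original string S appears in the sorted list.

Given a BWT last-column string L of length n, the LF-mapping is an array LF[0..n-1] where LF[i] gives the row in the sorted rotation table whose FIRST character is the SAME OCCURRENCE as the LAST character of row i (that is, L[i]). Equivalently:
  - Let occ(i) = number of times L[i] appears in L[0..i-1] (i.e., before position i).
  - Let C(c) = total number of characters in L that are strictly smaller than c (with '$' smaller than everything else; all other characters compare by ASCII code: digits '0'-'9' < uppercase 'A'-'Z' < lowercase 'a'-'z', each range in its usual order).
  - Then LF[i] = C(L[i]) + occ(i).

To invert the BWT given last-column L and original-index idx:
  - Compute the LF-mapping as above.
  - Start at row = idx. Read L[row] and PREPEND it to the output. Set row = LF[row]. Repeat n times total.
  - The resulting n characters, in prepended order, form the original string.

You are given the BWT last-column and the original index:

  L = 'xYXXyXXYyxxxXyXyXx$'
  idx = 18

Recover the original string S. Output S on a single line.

Answer: yyXXxyxxYXyYXXXXxx$

Derivation:
LF mapping: 10 8 1 2 15 3 4 9 16 11 12 13 5 17 6 18 7 14 0
Walk LF starting at row 18, prepending L[row]:
  step 1: row=18, L[18]='$', prepend. Next row=LF[18]=0
  step 2: row=0, L[0]='x', prepend. Next row=LF[0]=10
  step 3: row=10, L[10]='x', prepend. Next row=LF[10]=12
  step 4: row=12, L[12]='X', prepend. Next row=LF[12]=5
  step 5: row=5, L[5]='X', prepend. Next row=LF[5]=3
  step 6: row=3, L[3]='X', prepend. Next row=LF[3]=2
  step 7: row=2, L[2]='X', prepend. Next row=LF[2]=1
  step 8: row=1, L[1]='Y', prepend. Next row=LF[1]=8
  step 9: row=8, L[8]='y', prepend. Next row=LF[8]=16
  step 10: row=16, L[16]='X', prepend. Next row=LF[16]=7
  step 11: row=7, L[7]='Y', prepend. Next row=LF[7]=9
  step 12: row=9, L[9]='x', prepend. Next row=LF[9]=11
  step 13: row=11, L[11]='x', prepend. Next row=LF[11]=13
  step 14: row=13, L[13]='y', prepend. Next row=LF[13]=17
  step 15: row=17, L[17]='x', prepend. Next row=LF[17]=14
  step 16: row=14, L[14]='X', prepend. Next row=LF[14]=6
  step 17: row=6, L[6]='X', prepend. Next row=LF[6]=4
  step 18: row=4, L[4]='y', prepend. Next row=LF[4]=15
  step 19: row=15, L[15]='y', prepend. Next row=LF[15]=18
Reversed output: yyXXxyxxYXyYXXXXxx$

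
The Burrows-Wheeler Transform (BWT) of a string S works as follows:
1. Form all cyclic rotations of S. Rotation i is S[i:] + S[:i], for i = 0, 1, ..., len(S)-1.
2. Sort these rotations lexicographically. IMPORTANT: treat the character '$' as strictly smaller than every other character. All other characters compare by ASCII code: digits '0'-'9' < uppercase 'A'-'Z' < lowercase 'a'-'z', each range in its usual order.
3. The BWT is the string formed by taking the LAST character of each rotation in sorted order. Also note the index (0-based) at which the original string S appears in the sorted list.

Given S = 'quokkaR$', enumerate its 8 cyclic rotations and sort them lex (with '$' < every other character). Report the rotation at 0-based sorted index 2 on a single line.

Answer: aR$quokk

Derivation:
All 8 rotations (rotation i = S[i:]+S[:i]):
  rot[0] = quokkaR$
  rot[1] = uokkaR$q
  rot[2] = okkaR$qu
  rot[3] = kkaR$quo
  rot[4] = kaR$quok
  rot[5] = aR$quokk
  rot[6] = R$quokka
  rot[7] = $quokkaR
Sorted (with $ < everything):
  sorted[0] = $quokkaR
  sorted[1] = R$quokka
  sorted[2] = aR$quokk
  sorted[3] = kaR$quok
  sorted[4] = kkaR$quo
  sorted[5] = okkaR$qu
  sorted[6] = quokkaR$
  sorted[7] = uokkaR$q
sorted[2] = aR$quokk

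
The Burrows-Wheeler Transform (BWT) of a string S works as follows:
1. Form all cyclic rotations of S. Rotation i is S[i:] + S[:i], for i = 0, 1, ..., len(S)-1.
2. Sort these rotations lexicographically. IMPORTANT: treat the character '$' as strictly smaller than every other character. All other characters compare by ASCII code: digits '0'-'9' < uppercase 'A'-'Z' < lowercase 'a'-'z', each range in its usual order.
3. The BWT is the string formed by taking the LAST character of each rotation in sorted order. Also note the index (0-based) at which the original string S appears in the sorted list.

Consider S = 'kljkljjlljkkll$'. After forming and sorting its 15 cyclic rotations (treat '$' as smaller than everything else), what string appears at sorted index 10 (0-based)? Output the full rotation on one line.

All 15 rotations (rotation i = S[i:]+S[:i]):
  rot[0] = kljkljjlljkkll$
  rot[1] = ljkljjlljkkll$k
  rot[2] = jkljjlljkkll$kl
  rot[3] = kljjlljkkll$klj
  rot[4] = ljjlljkkll$kljk
  rot[5] = jjlljkkll$kljkl
  rot[6] = jlljkkll$kljklj
  rot[7] = lljkkll$kljkljj
  rot[8] = ljkkll$kljkljjl
  rot[9] = jkkll$kljkljjll
  rot[10] = kkll$kljkljjllj
  rot[11] = kll$kljkljjlljk
  rot[12] = ll$kljkljjlljkk
  rot[13] = l$kljkljjlljkkl
  rot[14] = $kljkljjlljkkll
Sorted (with $ < everything):
  sorted[0] = $kljkljjlljkkll
  sorted[1] = jjlljkkll$kljkl
  sorted[2] = jkkll$kljkljjll
  sorted[3] = jkljjlljkkll$kl
  sorted[4] = jlljkkll$kljklj
  sorted[5] = kkll$kljkljjllj
  sorted[6] = kljjlljkkll$klj
  sorted[7] = kljkljjlljkkll$
  sorted[8] = kll$kljkljjlljk
  sorted[9] = l$kljkljjlljkkl
  sorted[10] = ljjlljkkll$kljk
  sorted[11] = ljkkll$kljkljjl
  sorted[12] = ljkljjlljkkll$k
  sorted[13] = ll$kljkljjlljkk
  sorted[14] = lljkkll$kljkljj
sorted[10] = ljjlljkkll$kljk

Answer: ljjlljkkll$kljk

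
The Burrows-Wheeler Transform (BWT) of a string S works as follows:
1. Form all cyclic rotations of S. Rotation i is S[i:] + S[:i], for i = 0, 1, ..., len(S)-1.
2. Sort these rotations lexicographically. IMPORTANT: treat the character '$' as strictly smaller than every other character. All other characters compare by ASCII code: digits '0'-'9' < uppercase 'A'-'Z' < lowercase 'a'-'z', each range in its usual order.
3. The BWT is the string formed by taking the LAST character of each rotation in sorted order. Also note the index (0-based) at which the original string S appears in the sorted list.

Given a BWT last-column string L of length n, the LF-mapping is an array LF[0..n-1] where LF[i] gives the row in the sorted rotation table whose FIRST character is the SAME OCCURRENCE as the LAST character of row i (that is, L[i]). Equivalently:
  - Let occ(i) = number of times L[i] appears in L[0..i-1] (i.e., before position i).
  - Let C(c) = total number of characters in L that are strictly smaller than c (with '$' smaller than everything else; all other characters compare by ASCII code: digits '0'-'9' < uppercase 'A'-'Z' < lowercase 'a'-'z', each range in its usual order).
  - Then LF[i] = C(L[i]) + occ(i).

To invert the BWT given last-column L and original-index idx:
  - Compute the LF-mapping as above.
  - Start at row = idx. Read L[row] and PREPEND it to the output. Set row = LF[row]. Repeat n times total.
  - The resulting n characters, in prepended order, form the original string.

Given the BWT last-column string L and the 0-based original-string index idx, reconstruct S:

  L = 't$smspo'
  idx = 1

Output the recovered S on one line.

Answer: mpssot$

Derivation:
LF mapping: 6 0 4 1 5 3 2
Walk LF starting at row 1, prepending L[row]:
  step 1: row=1, L[1]='$', prepend. Next row=LF[1]=0
  step 2: row=0, L[0]='t', prepend. Next row=LF[0]=6
  step 3: row=6, L[6]='o', prepend. Next row=LF[6]=2
  step 4: row=2, L[2]='s', prepend. Next row=LF[2]=4
  step 5: row=4, L[4]='s', prepend. Next row=LF[4]=5
  step 6: row=5, L[5]='p', prepend. Next row=LF[5]=3
  step 7: row=3, L[3]='m', prepend. Next row=LF[3]=1
Reversed output: mpssot$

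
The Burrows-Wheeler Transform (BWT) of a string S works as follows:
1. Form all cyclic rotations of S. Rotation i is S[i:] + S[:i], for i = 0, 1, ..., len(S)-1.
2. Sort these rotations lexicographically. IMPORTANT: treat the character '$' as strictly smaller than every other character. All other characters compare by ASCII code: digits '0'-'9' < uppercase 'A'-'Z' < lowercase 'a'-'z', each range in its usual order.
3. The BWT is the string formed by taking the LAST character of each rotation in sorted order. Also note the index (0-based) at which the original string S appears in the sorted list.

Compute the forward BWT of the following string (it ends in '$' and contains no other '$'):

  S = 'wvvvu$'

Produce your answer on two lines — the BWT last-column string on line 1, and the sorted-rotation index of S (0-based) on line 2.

All 6 rotations (rotation i = S[i:]+S[:i]):
  rot[0] = wvvvu$
  rot[1] = vvvu$w
  rot[2] = vvu$wv
  rot[3] = vu$wvv
  rot[4] = u$wvvv
  rot[5] = $wvvvu
Sorted (with $ < everything):
  sorted[0] = $wvvvu  (last char: 'u')
  sorted[1] = u$wvvv  (last char: 'v')
  sorted[2] = vu$wvv  (last char: 'v')
  sorted[3] = vvu$wv  (last char: 'v')
  sorted[4] = vvvu$w  (last char: 'w')
  sorted[5] = wvvvu$  (last char: '$')
Last column: uvvvw$
Original string S is at sorted index 5

Answer: uvvvw$
5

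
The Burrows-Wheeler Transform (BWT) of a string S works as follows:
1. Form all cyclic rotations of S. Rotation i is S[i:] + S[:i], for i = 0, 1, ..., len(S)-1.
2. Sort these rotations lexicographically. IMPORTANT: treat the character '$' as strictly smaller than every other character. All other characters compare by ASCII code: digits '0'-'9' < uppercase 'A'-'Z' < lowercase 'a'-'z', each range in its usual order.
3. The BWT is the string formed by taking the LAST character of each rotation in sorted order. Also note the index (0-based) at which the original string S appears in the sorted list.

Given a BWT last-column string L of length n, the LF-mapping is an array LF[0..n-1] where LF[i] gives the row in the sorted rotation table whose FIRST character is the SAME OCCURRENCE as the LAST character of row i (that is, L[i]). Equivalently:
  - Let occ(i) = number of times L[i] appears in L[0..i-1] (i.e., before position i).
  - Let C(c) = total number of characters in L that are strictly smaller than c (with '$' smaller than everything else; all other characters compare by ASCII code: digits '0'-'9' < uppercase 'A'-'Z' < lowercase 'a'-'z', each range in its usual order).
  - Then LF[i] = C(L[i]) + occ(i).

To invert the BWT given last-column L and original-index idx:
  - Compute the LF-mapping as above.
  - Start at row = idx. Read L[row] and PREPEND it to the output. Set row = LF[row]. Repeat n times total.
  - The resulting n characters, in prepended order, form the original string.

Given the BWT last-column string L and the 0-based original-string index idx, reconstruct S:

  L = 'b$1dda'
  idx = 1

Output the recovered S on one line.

LF mapping: 3 0 1 4 5 2
Walk LF starting at row 1, prepending L[row]:
  step 1: row=1, L[1]='$', prepend. Next row=LF[1]=0
  step 2: row=0, L[0]='b', prepend. Next row=LF[0]=3
  step 3: row=3, L[3]='d', prepend. Next row=LF[3]=4
  step 4: row=4, L[4]='d', prepend. Next row=LF[4]=5
  step 5: row=5, L[5]='a', prepend. Next row=LF[5]=2
  step 6: row=2, L[2]='1', prepend. Next row=LF[2]=1
Reversed output: 1addb$

Answer: 1addb$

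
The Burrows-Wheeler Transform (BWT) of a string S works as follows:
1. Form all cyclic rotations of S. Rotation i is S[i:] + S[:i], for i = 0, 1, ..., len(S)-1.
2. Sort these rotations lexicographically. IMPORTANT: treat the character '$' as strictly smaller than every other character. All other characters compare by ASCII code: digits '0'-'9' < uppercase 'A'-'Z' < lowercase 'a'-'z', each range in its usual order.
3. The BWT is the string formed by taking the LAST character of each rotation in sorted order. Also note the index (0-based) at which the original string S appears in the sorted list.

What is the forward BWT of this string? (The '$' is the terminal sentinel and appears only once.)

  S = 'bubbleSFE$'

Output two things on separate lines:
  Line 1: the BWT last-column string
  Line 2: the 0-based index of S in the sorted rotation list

All 10 rotations (rotation i = S[i:]+S[:i]):
  rot[0] = bubbleSFE$
  rot[1] = ubbleSFE$b
  rot[2] = bbleSFE$bu
  rot[3] = bleSFE$bub
  rot[4] = leSFE$bubb
  rot[5] = eSFE$bubbl
  rot[6] = SFE$bubble
  rot[7] = FE$bubbleS
  rot[8] = E$bubbleSF
  rot[9] = $bubbleSFE
Sorted (with $ < everything):
  sorted[0] = $bubbleSFE  (last char: 'E')
  sorted[1] = E$bubbleSF  (last char: 'F')
  sorted[2] = FE$bubbleS  (last char: 'S')
  sorted[3] = SFE$bubble  (last char: 'e')
  sorted[4] = bbleSFE$bu  (last char: 'u')
  sorted[5] = bleSFE$bub  (last char: 'b')
  sorted[6] = bubbleSFE$  (last char: '$')
  sorted[7] = eSFE$bubbl  (last char: 'l')
  sorted[8] = leSFE$bubb  (last char: 'b')
  sorted[9] = ubbleSFE$b  (last char: 'b')
Last column: EFSeub$lbb
Original string S is at sorted index 6

Answer: EFSeub$lbb
6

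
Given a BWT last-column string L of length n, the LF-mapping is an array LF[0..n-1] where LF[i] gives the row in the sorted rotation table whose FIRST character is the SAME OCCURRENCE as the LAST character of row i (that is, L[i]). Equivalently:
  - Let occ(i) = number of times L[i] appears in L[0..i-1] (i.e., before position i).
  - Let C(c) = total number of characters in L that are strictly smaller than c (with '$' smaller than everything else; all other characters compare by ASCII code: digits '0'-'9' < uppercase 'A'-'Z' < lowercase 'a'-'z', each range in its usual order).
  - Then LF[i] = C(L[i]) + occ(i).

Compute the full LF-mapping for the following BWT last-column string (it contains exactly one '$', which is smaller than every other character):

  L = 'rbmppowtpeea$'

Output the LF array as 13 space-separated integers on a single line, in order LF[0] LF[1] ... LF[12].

Char counts: '$':1, 'a':1, 'b':1, 'e':2, 'm':1, 'o':1, 'p':3, 'r':1, 't':1, 'w':1
C (first-col start): C('$')=0, C('a')=1, C('b')=2, C('e')=3, C('m')=5, C('o')=6, C('p')=7, C('r')=10, C('t')=11, C('w')=12
L[0]='r': occ=0, LF[0]=C('r')+0=10+0=10
L[1]='b': occ=0, LF[1]=C('b')+0=2+0=2
L[2]='m': occ=0, LF[2]=C('m')+0=5+0=5
L[3]='p': occ=0, LF[3]=C('p')+0=7+0=7
L[4]='p': occ=1, LF[4]=C('p')+1=7+1=8
L[5]='o': occ=0, LF[5]=C('o')+0=6+0=6
L[6]='w': occ=0, LF[6]=C('w')+0=12+0=12
L[7]='t': occ=0, LF[7]=C('t')+0=11+0=11
L[8]='p': occ=2, LF[8]=C('p')+2=7+2=9
L[9]='e': occ=0, LF[9]=C('e')+0=3+0=3
L[10]='e': occ=1, LF[10]=C('e')+1=3+1=4
L[11]='a': occ=0, LF[11]=C('a')+0=1+0=1
L[12]='$': occ=0, LF[12]=C('$')+0=0+0=0

Answer: 10 2 5 7 8 6 12 11 9 3 4 1 0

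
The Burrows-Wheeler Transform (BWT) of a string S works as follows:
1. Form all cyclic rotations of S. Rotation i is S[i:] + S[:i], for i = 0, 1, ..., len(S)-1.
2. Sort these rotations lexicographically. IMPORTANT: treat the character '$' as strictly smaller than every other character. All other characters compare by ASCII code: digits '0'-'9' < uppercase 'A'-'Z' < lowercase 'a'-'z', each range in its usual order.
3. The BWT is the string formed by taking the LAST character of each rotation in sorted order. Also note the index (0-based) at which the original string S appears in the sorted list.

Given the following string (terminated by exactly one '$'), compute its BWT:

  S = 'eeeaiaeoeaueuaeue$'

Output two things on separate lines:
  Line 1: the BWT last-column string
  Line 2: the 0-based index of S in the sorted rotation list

Answer: eiueeueoe$auaaeeea
9

Derivation:
All 18 rotations (rotation i = S[i:]+S[:i]):
  rot[0] = eeeaiaeoeaueuaeue$
  rot[1] = eeaiaeoeaueuaeue$e
  rot[2] = eaiaeoeaueuaeue$ee
  rot[3] = aiaeoeaueuaeue$eee
  rot[4] = iaeoeaueuaeue$eeea
  rot[5] = aeoeaueuaeue$eeeai
  rot[6] = eoeaueuaeue$eeeaia
  rot[7] = oeaueuaeue$eeeaiae
  rot[8] = eaueuaeue$eeeaiaeo
  rot[9] = aueuaeue$eeeaiaeoe
  rot[10] = ueuaeue$eeeaiaeoea
  rot[11] = euaeue$eeeaiaeoeau
  rot[12] = uaeue$eeeaiaeoeaue
  rot[13] = aeue$eeeaiaeoeaueu
  rot[14] = eue$eeeaiaeoeaueua
  rot[15] = ue$eeeaiaeoeaueuae
  rot[16] = e$eeeaiaeoeaueuaeu
  rot[17] = $eeeaiaeoeaueuaeue
Sorted (with $ < everything):
  sorted[0] = $eeeaiaeoeaueuaeue  (last char: 'e')
  sorted[1] = aeoeaueuaeue$eeeai  (last char: 'i')
  sorted[2] = aeue$eeeaiaeoeaueu  (last char: 'u')
  sorted[3] = aiaeoeaueuaeue$eee  (last char: 'e')
  sorted[4] = aueuaeue$eeeaiaeoe  (last char: 'e')
  sorted[5] = e$eeeaiaeoeaueuaeu  (last char: 'u')
  sorted[6] = eaiaeoeaueuaeue$ee  (last char: 'e')
  sorted[7] = eaueuaeue$eeeaiaeo  (last char: 'o')
  sorted[8] = eeaiaeoeaueuaeue$e  (last char: 'e')
  sorted[9] = eeeaiaeoeaueuaeue$  (last char: '$')
  sorted[10] = eoeaueuaeue$eeeaia  (last char: 'a')
  sorted[11] = euaeue$eeeaiaeoeau  (last char: 'u')
  sorted[12] = eue$eeeaiaeoeaueua  (last char: 'a')
  sorted[13] = iaeoeaueuaeue$eeea  (last char: 'a')
  sorted[14] = oeaueuaeue$eeeaiae  (last char: 'e')
  sorted[15] = uaeue$eeeaiaeoeaue  (last char: 'e')
  sorted[16] = ue$eeeaiaeoeaueuae  (last char: 'e')
  sorted[17] = ueuaeue$eeeaiaeoea  (last char: 'a')
Last column: eiueeueoe$auaaeeea
Original string S is at sorted index 9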